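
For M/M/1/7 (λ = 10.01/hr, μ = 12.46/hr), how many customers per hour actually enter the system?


ρ = 0.8034; P_K = (1−ρ)ρ^7/(1−ρ^8) = 0.051383
λ_eff = λ(1 − P_K) = 10.01·(1 − 0.051383) = 10.01·0.948617 = 9.4957 /hr

Final: 9.4957 /hr


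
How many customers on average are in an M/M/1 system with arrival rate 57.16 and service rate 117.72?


ρ = λ/μ = 57.16/117.72 = 0.4856
L = ρ/(1−ρ) = 0.4856/(1 − 0.4856) = 0.4856/0.5144 = 0.9439

Final: 0.9439


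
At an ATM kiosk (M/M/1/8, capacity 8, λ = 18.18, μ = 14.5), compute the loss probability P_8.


ρ = λ/μ = 18.18/14.5 = 1.2538
P_K = (1−ρ)ρ^K/(1−ρ^(K+1)) = (-0.2538·6.106706)/(1 − 7.656546)
= -1.549840/-6.656546 = 0.232829

Final: 0.232829


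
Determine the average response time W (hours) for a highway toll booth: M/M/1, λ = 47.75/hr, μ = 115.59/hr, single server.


W = 1/(μ−λ) = 1/(115.59 − 47.75) = 1/67.84 = 0.01474 hr

Final: 0.01474 hr


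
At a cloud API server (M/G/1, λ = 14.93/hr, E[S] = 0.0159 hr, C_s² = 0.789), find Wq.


ρ = λ·E[S] = 14.93·0.0159 = 0.2374
E[S²] = E[S]²(1+C_s²) = 0.0159²·(1+0.789) = 0.0004523
Wq = λ·E[S²]/(2(1−ρ)) = 14.93·0.0004523/(2·0.7626) = 0.004427 hr

Final: 0.004427 hr


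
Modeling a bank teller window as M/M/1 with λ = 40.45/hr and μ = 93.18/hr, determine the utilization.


ρ = λ/μ = 40.45/93.18 = 0.4341

Final: 0.4341


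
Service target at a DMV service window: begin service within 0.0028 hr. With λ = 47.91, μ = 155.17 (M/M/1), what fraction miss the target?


ρ = 47.91/155.17 = 0.3088
P(Wq > t) = ρ·e^{−(μ−λ)t} = 0.3088·e^{−0.3003}
= 0.3088·0.740575 = 0.228659

Final: 0.228659


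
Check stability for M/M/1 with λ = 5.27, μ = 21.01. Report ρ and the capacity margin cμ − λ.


Total capacity cμ = 1·21.01 = 21.01/hr
ρ = λ/(cμ) = 5.27/21.01 = 0.2508
Stable ⇔ ρ < 1: YES
Spare capacity = cμ − λ = 21.01 − 5.27 = 15.74/hr

Final: ρ = 0.2508; stable; margin = 15.74/hr


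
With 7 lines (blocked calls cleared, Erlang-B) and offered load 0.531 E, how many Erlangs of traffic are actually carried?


B(7,0.531) = 0.000001389 (Erlang-B)
Carried load = a(1 − B) = 0.531·(1 − 0.000001389) = 0.531·0.999999 = 0.5310 E

Final: 0.5310 Erlangs


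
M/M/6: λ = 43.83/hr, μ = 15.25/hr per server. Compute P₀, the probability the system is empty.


a = λ/μ = 43.83/15.25 = 2.8741; ρ = a/c = 0.4790
Σ_{k=0}^{5} a^k/k! (terms k=0..5) = 1.00000 + 2.87410 + 4.13022 + 3.95689 + 2.84312 + 1.63428 = 16.43861
Tail: a^6/(6!(1−ρ)) = 563.65033/(720·0.5210) = 1.50263
P₀ = 1/(16.43861 + 1.50263) = 1/17.94124 = 0.055738

Final: 0.055738


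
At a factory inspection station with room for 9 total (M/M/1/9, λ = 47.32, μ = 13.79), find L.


ρ = 47.32/13.79 = 3.4315
L = ρ[1 − (K+1)ρ^K + Kρ^(K+1)] / [(1−ρ)(1−ρ^(K+1))]
Numerator: 3.4315·(1 − 10·65966.619357 + 9·226362.612615) = 4727190.174111
Denominator: (-2.4315)·(-226361.612615) = 550391.941334
L = 4727190.174111/550391.941334 = 8.5888

Final: 8.5888


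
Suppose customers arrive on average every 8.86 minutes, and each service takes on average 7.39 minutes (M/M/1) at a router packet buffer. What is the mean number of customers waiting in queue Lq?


λ = 60/8.86 = 6.7720 /hr
μ = 60/7.39 = 8.1191 /hr
ρ = λ/μ = 6.7720/8.1191 = 0.8341
Lq = ρ²/(1−ρ) = 0.6957/0.1659 = 4.1931

Final: 4.1931


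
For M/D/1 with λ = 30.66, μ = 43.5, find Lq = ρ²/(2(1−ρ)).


ρ = 30.66/43.5 = 0.7048
M/D/1: Lq = ρ²/(2(1−ρ)) = 0.4968/(2·0.2952) = 0.84151

Final: 0.84151


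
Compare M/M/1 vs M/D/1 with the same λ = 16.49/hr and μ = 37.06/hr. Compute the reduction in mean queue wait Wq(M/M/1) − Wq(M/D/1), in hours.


ρ = 16.49/37.06 = 0.4450
Wq(M/M/1) = ρ/(μ−λ) = 0.4450/20.57 = 0.02163 hr
Wq(M/D/1) = ρ/(2(μ−λ)) = 0.01082 hr
Savings = 0.02163 − 0.01082 = 0.01082 hr

Final: 0.01082 hr


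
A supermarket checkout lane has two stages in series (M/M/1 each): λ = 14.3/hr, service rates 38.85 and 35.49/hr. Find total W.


Each node sees arrival rate λ = 14.3/hr (tandem ⇒ throughput preserved).
W₁ = 1/(μ₁−λ) = 1/(38.85−14.3) = 0.04073 hr
W₂ = 1/(μ₂−λ) = 1/(35.49−14.3) = 0.04719 hr
W_total = W₁ + W₂ = 0.04073 + 0.04719 = 0.08793 hr

Final: 0.08793 hr


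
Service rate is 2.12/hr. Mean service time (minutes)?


Mean service time = 1/μ = 1/2.12 hour = 0.47170 hour
In minutes: 0.47170 × 60 = 28.3019 min

Final: 28.3019 min


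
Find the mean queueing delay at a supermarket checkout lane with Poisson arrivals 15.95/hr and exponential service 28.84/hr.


ρ = 15.95/28.84 = 0.5531
Wq = ρ/(μ−λ) = 0.5531/(28.84 − 15.95) = 0.5531/12.89 = 0.04291 hr

Final: 0.04291 hr


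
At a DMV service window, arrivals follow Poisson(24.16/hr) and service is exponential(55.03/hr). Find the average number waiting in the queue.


ρ = 24.16/55.03 = 0.4390
Lq = ρ²/(1−ρ) = 0.1928/0.5610 = 0.3436

Final: 0.3436


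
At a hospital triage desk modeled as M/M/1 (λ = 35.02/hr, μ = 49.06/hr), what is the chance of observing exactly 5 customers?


ρ = 35.02/49.06 = 0.7138
P_n = (1−ρ)·ρ^n = (1 − 0.7138)·0.7138^5 = 0.2862·0.185329 = 0.053037

Final: 0.053037


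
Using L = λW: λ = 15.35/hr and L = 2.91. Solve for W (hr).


W = L/λ = 2.91/15.35 = 0.1896 hr

Final: 0.1896 hr


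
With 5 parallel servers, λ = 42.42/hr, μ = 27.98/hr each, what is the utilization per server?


ρ = λ/(cμ) = 42.42/(5·27.98) = 42.42/139.90 = 0.3032

Final: 0.3032


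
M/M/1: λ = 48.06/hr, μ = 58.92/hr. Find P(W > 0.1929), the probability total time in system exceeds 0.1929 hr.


W ~ Exponential(μ−λ) for M/M/1.
μ − λ = 58.92 − 48.06 = 10.8600
P(W > t) = e^{−(μ−λ)t} = e^{−2.0949} = 0.123083

Final: 0.123083


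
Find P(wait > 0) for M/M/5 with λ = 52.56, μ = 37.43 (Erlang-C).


a = λ/μ = 1.4042; ρ = a/5 = 0.2808
P₀ = 0.245285 (from M/M/c formula)
C(c,a) = [a^c/(c!(1−ρ))]·P₀ = [5.45981/(120·0.7192)]·0.245285
= 0.06327·0.245285 = 0.015518

Final: 0.015518


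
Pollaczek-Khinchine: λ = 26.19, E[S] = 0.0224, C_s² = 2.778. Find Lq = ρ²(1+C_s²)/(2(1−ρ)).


ρ = λ·E[S] = 26.19·0.0224 = 0.5867
Lq = ρ²(1+C_s²)/(2(1−ρ)) = 0.3442·(1+2.778)/(2·0.4133)
= 0.3442·3.7780/0.8267 = 1.57285

Final: 1.57285


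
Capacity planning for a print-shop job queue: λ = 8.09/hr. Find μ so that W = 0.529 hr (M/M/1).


W = 1/(μ−λ) ⇒ μ − λ = 1/W = 1/0.529 = 1.8904
μ = λ + 1/W = 8.09 + 1.8904 = 9.9804 per hr

Final: 9.9804 /hr


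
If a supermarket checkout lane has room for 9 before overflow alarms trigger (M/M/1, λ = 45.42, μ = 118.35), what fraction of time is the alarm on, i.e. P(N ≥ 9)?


ρ = 45.42/118.35 = 0.3838
P(N ≥ n) = ρ^n = 0.3838^9 = 0.0001806

Final: 0.0001806


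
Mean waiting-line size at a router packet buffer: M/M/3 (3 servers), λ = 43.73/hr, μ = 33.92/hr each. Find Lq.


a = λ/μ = 1.2892; ρ = a/3 = 0.4297
P₀ = 0.266917
Lq = P₀·a^c·ρ / (c!·(1−ρ)²) = 0.266917·2.14275·0.4297/(6·0.32520)
= 0.12596

Final: 0.12596


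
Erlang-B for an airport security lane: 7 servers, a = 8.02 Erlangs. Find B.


B(c,a) = (a^c/c!) / Σ_{k=0}^{c} a^k/k!
a^7/7! = 423.438207
Σ terms (k=0..7): 1.00000 + 8.02000 + 32.16020 + 85.97493 + 172.37974 + 276.49711 + 369.58447 + 423.43821 = 1369.054664
B = 423.438207/1369.054664 = 0.309292

Final: 0.309292


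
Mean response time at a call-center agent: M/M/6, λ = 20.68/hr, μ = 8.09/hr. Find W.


a = 2.5562; ρ = 0.4260; P₀ = 0.077094
Lq = P₀·a^c·ρ/(c!(1−ρ)²) = 0.03864
Wq = Lq/λ = 0.03864/20.68 = 0.001868 hr
W = Wq + 1/μ = 0.001868 + 0.12361 = 0.12548 hr

Final: 0.12548 hr


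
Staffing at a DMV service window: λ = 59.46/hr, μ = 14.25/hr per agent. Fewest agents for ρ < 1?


Stability requires cμ > λ ⇔ c > λ/μ.
λ/μ = 59.46/14.25 = 4.1726
Minimum integer c = ⌊4.1726⌋ + 1 = 5
Check: 5·14.25 = 71.25 > 59.46, while 4·14.25 = 57.00 ≤ 59.46

Final: 5 servers


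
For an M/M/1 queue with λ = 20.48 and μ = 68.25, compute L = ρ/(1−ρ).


ρ = λ/μ = 20.48/68.25 = 0.3001
L = ρ/(1−ρ) = 0.3001/(1 − 0.3001) = 0.3001/0.6999 = 0.4287

Final: 0.4287


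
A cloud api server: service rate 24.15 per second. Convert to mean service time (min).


Mean service time = 1/μ = 1/24.15 second = 0.04141 second
In minutes: 0.04141 × 0.0166667 = 0.0006901 min

Final: 0.0006901 min


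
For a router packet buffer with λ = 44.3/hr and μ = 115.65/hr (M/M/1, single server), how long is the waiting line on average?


ρ = 44.3/115.65 = 0.3831
Lq = ρ²/(1−ρ) = 0.1467/0.6169 = 0.2378

Final: 0.2378


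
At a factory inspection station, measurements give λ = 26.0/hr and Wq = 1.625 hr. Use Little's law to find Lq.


Lq = λWq = 26.0·1.625 = 42.2500

Final: 42.2500


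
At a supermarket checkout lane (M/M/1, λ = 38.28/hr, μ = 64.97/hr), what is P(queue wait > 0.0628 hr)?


ρ = 38.28/64.97 = 0.5892
P(Wq > t) = ρ·e^{−(μ−λ)t} = 0.5892·e^{−1.6761}
= 0.5892·0.187096 = 0.110236

Final: 0.110236


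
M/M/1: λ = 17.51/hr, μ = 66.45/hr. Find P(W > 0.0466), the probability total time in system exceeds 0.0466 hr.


W ~ Exponential(μ−λ) for M/M/1.
μ − λ = 66.45 − 17.51 = 48.9400
P(W > t) = e^{−(μ−λ)t} = e^{−2.2806} = 0.102222

Final: 0.102222


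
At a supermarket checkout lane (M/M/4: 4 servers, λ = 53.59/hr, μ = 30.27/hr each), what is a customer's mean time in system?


a = 1.7704; ρ = 0.4426; P₀ = 0.166757
Lq = P₀·a^c·ρ/(c!(1−ρ)²) = 0.09724
Wq = Lq/λ = 0.09724/53.59 = 0.001814 hr
W = Wq + 1/μ = 0.001814 + 0.03304 = 0.03485 hr

Final: 0.03485 hr


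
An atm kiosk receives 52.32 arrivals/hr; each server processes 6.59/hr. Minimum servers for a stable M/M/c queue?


Stability requires cμ > λ ⇔ c > λ/μ.
λ/μ = 52.32/6.59 = 7.9393
Minimum integer c = ⌊7.9393⌋ + 1 = 8
Check: 8·6.59 = 52.72 > 52.32, while 7·6.59 = 46.13 ≤ 52.32

Final: 8 servers


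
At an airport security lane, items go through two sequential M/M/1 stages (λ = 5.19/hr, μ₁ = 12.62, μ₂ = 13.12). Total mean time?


Each node sees arrival rate λ = 5.19/hr (tandem ⇒ throughput preserved).
W₁ = 1/(μ₁−λ) = 1/(12.62−5.19) = 0.13459 hr
W₂ = 1/(μ₂−λ) = 1/(13.12−5.19) = 0.12610 hr
W_total = W₁ + W₂ = 0.13459 + 0.12610 = 0.26069 hr

Final: 0.26069 hr


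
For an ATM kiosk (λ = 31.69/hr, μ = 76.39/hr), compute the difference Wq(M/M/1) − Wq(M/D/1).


ρ = 31.69/76.39 = 0.4148
Wq(M/M/1) = ρ/(μ−λ) = 0.4148/44.70 = 0.009281 hr
Wq(M/D/1) = ρ/(2(μ−λ)) = 0.004640 hr
Savings = 0.009281 − 0.004640 = 0.004640 hr

Final: 0.004640 hr


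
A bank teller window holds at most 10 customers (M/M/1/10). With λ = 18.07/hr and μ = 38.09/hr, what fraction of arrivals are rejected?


ρ = λ/μ = 18.07/38.09 = 0.4744
P_K = (1−ρ)ρ^K/(1−ρ^(K+1)) = (0.5256·0.0005774)/(1 − 0.0002739)
= 0.0003035/0.999726 = 0.0003036

Final: 0.0003036


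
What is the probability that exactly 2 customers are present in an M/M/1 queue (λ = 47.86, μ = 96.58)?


ρ = 47.86/96.58 = 0.4955
P_n = (1−ρ)·ρ^n = (1 − 0.4955)·0.4955^2 = 0.5045·0.245568 = 0.123877

Final: 0.123877


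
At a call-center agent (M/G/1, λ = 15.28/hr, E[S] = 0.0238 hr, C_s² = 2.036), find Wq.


ρ = λ·E[S] = 15.28·0.0238 = 0.3637
E[S²] = E[S]²(1+C_s²) = 0.0238²·(1+2.036) = 0.001720
Wq = λ·E[S²]/(2(1−ρ)) = 15.28·0.001720/(2·0.6363) = 0.02065 hr

Final: 0.02065 hr


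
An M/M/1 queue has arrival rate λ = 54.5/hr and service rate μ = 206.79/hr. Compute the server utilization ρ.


ρ = λ/μ = 54.5/206.79 = 0.2636

Final: 0.2636


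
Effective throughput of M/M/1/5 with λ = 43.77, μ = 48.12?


ρ = 0.9096; P_K = (1−ρ)ρ^5/(1−ρ^6) = 0.129809
λ_eff = λ(1 − P_K) = 43.77·(1 − 0.129809) = 43.77·0.870191 = 38.0882 /hr

Final: 38.0882 /hr


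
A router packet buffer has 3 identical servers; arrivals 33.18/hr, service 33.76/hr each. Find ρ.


ρ = λ/(cμ) = 33.18/(3·33.76) = 33.18/101.28 = 0.3276

Final: 0.3276


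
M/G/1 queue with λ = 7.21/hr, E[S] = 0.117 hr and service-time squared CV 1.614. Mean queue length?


ρ = λ·E[S] = 7.21·0.117 = 0.8436
Lq = ρ²(1+C_s²)/(2(1−ρ)) = 0.7116·(1+1.614)/(2·0.1564)
= 0.7116·2.6140/0.3129 = 5.94563

Final: 5.94563


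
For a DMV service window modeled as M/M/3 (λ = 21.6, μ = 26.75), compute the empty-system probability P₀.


a = λ/μ = 21.6/26.75 = 0.8075; ρ = a/c = 0.2692
Σ_{k=0}^{2} a^k/k! (terms k=0..2) = 1.00000 + 0.80748 + 0.32601 = 2.13349
Tail: a^3/(3!(1−ρ)) = 0.52649/(6·0.7308) = 0.12006
P₀ = 1/(2.13349 + 0.12006) = 1/2.25355 = 0.443744

Final: 0.443744


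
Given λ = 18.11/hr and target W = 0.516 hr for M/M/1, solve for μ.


W = 1/(μ−λ) ⇒ μ − λ = 1/W = 1/0.516 = 1.9380
μ = λ + 1/W = 18.11 + 1.9380 = 20.0480 per hr

Final: 20.0480 /hr


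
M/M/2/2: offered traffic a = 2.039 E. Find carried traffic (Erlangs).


B(2,2.039) = 0.406186 (Erlang-B)
Carried load = a(1 − B) = 2.039·(1 − 0.406186) = 2.039·0.593814 = 1.2108 E

Final: 1.2108 Erlangs


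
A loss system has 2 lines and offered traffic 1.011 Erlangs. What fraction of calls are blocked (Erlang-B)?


B(c,a) = (a^c/c!) / Σ_{k=0}^{c} a^k/k!
a^2/2! = 0.511060
Σ terms (k=0..2): 1.00000 + 1.01100 + 0.51106 = 2.522060
B = 0.511060/2.522060 = 0.202636

Final: 0.202636


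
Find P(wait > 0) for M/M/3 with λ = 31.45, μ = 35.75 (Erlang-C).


a = λ/μ = 0.8797; ρ = a/3 = 0.2932
P₀ = 0.411993 (from M/M/c formula)
C(c,a) = [a^c/(c!(1−ρ))]·P₀ = [0.68082/(6·0.7068)]·0.411993
= 0.16055·0.411993 = 0.066146

Final: 0.066146


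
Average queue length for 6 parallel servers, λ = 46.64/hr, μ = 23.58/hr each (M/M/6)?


a = λ/μ = 1.9779; ρ = a/6 = 0.3297
P₀ = 0.138162
Lq = P₀·a^c·ρ / (c!·(1−ρ)²) = 0.138162·59.88092·0.3297/(720·0.44936)
= 0.008430

Final: 0.008430


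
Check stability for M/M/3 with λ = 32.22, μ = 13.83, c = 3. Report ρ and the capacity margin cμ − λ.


Total capacity cμ = 3·13.83 = 41.49/hr
ρ = λ/(cμ) = 32.22/41.49 = 0.7766
Stable ⇔ ρ < 1: YES
Spare capacity = cμ − λ = 41.49 − 32.22 = 9.27/hr

Final: ρ = 0.7766; stable; margin = 9.27/hr


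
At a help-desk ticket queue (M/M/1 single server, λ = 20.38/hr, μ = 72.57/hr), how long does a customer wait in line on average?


ρ = 20.38/72.57 = 0.2808
Wq = ρ/(μ−λ) = 0.2808/(72.57 − 20.38) = 0.2808/52.19 = 0.005381 hr

Final: 0.005381 hr


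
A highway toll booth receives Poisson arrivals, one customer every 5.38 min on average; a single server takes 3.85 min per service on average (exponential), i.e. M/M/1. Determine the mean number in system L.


λ = 60/5.38 = 11.1524 /hr
μ = 60/3.85 = 15.5844 /hr
ρ = λ/μ = 11.1524/15.5844 = 0.7156
L = ρ/(1−ρ) = 0.7156/0.2844 = 2.5163

Final: 2.5163


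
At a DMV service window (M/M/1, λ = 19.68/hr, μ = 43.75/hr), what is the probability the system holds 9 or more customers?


ρ = 19.68/43.75 = 0.4498
P(N ≥ n) = ρ^n = 0.4498^9 = 0.0007541

Final: 0.0007541


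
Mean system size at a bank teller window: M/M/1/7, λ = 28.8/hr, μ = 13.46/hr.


ρ = 28.8/13.46 = 2.1397
L = ρ[1 − (K+1)ρ^K + Kρ^(K+1)] / [(1−ρ)(1−ρ^(K+1))]
Numerator: 2.1397·(1 − 8·205.320350 + 7·439.318430) = 3067.577040
Denominator: (-1.1397)·(-438.318430) = 499.539726
L = 3067.577040/499.539726 = 6.1408

Final: 6.1408


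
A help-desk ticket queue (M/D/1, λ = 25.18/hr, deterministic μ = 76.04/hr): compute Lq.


ρ = 25.18/76.04 = 0.3311
M/D/1: Lq = ρ²/(2(1−ρ)) = 0.1097/(2·0.6689) = 0.08197

Final: 0.08197


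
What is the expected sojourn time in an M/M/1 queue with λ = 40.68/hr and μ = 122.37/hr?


W = 1/(μ−λ) = 1/(122.37 − 40.68) = 1/81.69 = 0.01224 hr

Final: 0.01224 hr


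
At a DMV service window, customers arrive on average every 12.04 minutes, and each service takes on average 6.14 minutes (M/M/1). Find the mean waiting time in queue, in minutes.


λ = 60/12.04 = 4.9834 /hr
μ = 60/6.14 = 9.7720 /hr
ρ = λ/μ = 4.9834/9.7720 = 0.5100
Wq = ρ/(μ−λ) = 0.5100/(9.7720−4.9834) = 0.10650 hr
In minutes: 0.10650·60 = 6.390 min

Final: 6.390 min


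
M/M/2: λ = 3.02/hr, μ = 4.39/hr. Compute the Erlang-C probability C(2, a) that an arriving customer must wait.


a = λ/μ = 0.6879; ρ = a/2 = 0.3440
P₀ = 0.488136 (from M/M/c formula)
C(c,a) = [a^c/(c!(1−ρ))]·P₀ = [0.47324/(2·0.6560)]·0.488136
= 0.36068·0.488136 = 0.176063

Final: 0.176063


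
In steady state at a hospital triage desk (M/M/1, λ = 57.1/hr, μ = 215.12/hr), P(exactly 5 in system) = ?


ρ = 57.1/215.12 = 0.2654
P_n = (1−ρ)·ρ^n = (1 − 0.2654)·0.2654^5 = 0.7346·0.001318 = 0.0009678

Final: 0.0009678


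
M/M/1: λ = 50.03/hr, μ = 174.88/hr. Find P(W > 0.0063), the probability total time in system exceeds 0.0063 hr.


W ~ Exponential(μ−λ) for M/M/1.
μ − λ = 174.88 − 50.03 = 124.8500
P(W > t) = e^{−(μ−λ)t} = e^{−0.7866} = 0.455411

Final: 0.455411


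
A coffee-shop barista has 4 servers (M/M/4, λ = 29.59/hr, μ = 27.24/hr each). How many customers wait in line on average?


a = λ/μ = 1.0863; ρ = a/4 = 0.2716
P₀ = 0.336753
Lq = P₀·a^c·ρ / (c!·(1−ρ)²) = 0.336753·1.39236·0.2716/(24·0.53061)
= 0.009999

Final: 0.009999


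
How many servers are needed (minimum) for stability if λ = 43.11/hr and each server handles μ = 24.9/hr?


Stability requires cμ > λ ⇔ c > λ/μ.
λ/μ = 43.11/24.9 = 1.7313
Minimum integer c = ⌊1.7313⌋ + 1 = 2
Check: 2·24.9 = 49.80 > 43.11, while 1·24.9 = 24.90 ≤ 43.11

Final: 2 servers


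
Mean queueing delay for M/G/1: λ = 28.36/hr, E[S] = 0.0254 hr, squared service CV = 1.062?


ρ = λ·E[S] = 28.36·0.0254 = 0.7203
E[S²] = E[S]²(1+C_s²) = 0.0254²·(1+1.062) = 0.001330
Wq = λ·E[S²]/(2(1−ρ)) = 28.36·0.001330/(2·0.2797) = 0.06745 hr

Final: 0.06745 hr


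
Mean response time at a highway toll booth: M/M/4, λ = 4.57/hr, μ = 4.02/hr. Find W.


a = 1.1368; ρ = 0.2842; P₀ = 0.319993
Lq = P₀·a^c·ρ/(c!(1−ρ)²) = 0.01235
Wq = Lq/λ = 0.01235/4.57 = 0.002703 hr
W = Wq + 1/μ = 0.002703 + 0.24876 = 0.25146 hr

Final: 0.25146 hr


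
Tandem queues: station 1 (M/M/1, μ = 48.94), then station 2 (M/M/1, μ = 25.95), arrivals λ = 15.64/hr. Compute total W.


Each node sees arrival rate λ = 15.64/hr (tandem ⇒ throughput preserved).
W₁ = 1/(μ₁−λ) = 1/(48.94−15.64) = 0.03003 hr
W₂ = 1/(μ₂−λ) = 1/(25.95−15.64) = 0.09699 hr
W_total = W₁ + W₂ = 0.03003 + 0.09699 = 0.12702 hr

Final: 0.12702 hr


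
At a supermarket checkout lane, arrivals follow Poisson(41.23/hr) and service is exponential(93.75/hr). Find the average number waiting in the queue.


ρ = 41.23/93.75 = 0.4398
Lq = ρ²/(1−ρ) = 0.1934/0.5602 = 0.3452

Final: 0.3452


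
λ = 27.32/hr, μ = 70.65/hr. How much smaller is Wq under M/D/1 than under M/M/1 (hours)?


ρ = 27.32/70.65 = 0.3867
Wq(M/M/1) = ρ/(μ−λ) = 0.3867/43.33 = 0.008924 hr
Wq(M/D/1) = ρ/(2(μ−λ)) = 0.004462 hr
Savings = 0.008924 − 0.004462 = 0.004462 hr

Final: 0.004462 hr


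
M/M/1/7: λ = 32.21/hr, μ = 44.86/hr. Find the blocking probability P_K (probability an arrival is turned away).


ρ = λ/μ = 32.21/44.86 = 0.7180
P_K = (1−ρ)ρ^K/(1−ρ^(K+1)) = (0.2820·0.098383)/(1 − 0.070640)
= 0.027743/0.929360 = 0.029852

Final: 0.029852


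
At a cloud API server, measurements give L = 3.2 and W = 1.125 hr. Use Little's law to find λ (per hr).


λ = L/W = 3.2/1.125 = 2.8444 /hr

Final: 2.8444 /hr


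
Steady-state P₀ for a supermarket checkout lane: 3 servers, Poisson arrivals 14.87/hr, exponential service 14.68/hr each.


a = λ/μ = 14.87/14.68 = 1.0129; ρ = a/c = 0.3376
Σ_{k=0}^{2} a^k/k! (terms k=0..2) = 1.00000 + 1.01294 + 0.51303 = 2.52597
Tail: a^3/(3!(1−ρ)) = 1.03933/(6·0.6624) = 0.26153
P₀ = 1/(2.52597 + 0.26153) = 1/2.78750 = 0.358745

Final: 0.358745


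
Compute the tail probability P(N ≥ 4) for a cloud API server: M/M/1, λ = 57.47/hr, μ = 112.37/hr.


ρ = 57.47/112.37 = 0.5114
P(N ≥ n) = ρ^n = 0.5114^4 = 0.068417

Final: 0.068417


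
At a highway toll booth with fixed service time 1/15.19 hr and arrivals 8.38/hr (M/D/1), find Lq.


ρ = 8.38/15.19 = 0.5517
M/D/1: Lq = ρ²/(2(1−ρ)) = 0.3043/(2·0.4483) = 0.33943

Final: 0.33943


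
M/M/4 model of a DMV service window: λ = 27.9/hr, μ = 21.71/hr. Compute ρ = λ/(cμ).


ρ = λ/(cμ) = 27.9/(4·21.71) = 27.9/86.84 = 0.3213

Final: 0.3213


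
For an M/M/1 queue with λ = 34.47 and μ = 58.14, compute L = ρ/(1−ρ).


ρ = λ/μ = 34.47/58.14 = 0.5929
L = ρ/(1−ρ) = 0.5929/(1 − 0.5929) = 0.5929/0.4071 = 1.4563

Final: 1.4563


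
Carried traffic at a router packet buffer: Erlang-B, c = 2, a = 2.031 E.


B(2,2.031) = 0.404926 (Erlang-B)
Carried load = a(1 − B) = 2.031·(1 − 0.404926) = 2.031·0.595074 = 1.2086 E

Final: 1.2086 Erlangs


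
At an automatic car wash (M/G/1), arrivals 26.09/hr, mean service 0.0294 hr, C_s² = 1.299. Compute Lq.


ρ = λ·E[S] = 26.09·0.0294 = 0.7670
Lq = ρ²(1+C_s²)/(2(1−ρ)) = 0.5884·(1+1.299)/(2·0.2330)
= 0.5884·2.2990/0.4659 = 2.90323

Final: 2.90323


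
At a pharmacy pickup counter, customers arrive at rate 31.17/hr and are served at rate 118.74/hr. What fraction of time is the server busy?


ρ = λ/μ = 31.17/118.74 = 0.2625

Final: 0.2625


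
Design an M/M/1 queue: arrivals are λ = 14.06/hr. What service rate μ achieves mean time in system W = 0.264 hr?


W = 1/(μ−λ) ⇒ μ − λ = 1/W = 1/0.264 = 3.7879
μ = λ + 1/W = 14.06 + 3.7879 = 17.8479 per hr

Final: 17.8479 /hr


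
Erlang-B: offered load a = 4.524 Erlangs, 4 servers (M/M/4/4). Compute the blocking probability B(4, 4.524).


B(c,a) = (a^c/c!) / Σ_{k=0}^{c} a^k/k!
a^4/4! = 17.453364
Σ terms (k=0..4): 1.00000 + 4.52400 + 10.23329 + 15.43180 + 17.45336 = 48.642450
B = 17.453364/48.642450 = 0.358809

Final: 0.358809


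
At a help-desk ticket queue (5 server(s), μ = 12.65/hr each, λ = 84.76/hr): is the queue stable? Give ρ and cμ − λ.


Total capacity cμ = 5·12.65 = 63.25/hr
ρ = λ/(cμ) = 84.76/63.25 = 1.3401
Stable ⇔ ρ < 1: NO
Spare capacity = cμ − λ = 63.25 − 84.76 = -21.51/hr

Final: ρ = 1.3401; unstable; margin = -21.51/hr


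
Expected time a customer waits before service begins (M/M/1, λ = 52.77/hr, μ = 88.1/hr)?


ρ = 52.77/88.1 = 0.5990
Wq = ρ/(μ−λ) = 0.5990/(88.1 − 52.77) = 0.5990/35.33 = 0.01695 hr

Final: 0.01695 hr


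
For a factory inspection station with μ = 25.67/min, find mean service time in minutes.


Mean service time = 1/μ = 1/25.67 minute = 0.03896 minute
In minutes: 0.03896 × 1 = 0.03896 min

Final: 0.03896 min


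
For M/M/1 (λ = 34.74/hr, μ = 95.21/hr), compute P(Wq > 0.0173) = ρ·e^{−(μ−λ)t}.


ρ = 34.74/95.21 = 0.3649
P(Wq > t) = ρ·e^{−(μ−λ)t} = 0.3649·e^{−1.0461}
= 0.3649·0.351294 = 0.128179

Final: 0.128179


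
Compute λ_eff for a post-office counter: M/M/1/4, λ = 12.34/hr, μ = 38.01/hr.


ρ = 0.3247; P_K = (1−ρ)ρ^4/(1−ρ^5) = 0.007530
λ_eff = λ(1 − P_K) = 12.34·(1 − 0.007530) = 12.34·0.992470 = 12.2471 /hr

Final: 12.2471 /hr


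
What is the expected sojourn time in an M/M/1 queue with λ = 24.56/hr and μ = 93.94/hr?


W = 1/(μ−λ) = 1/(93.94 − 24.56) = 1/69.38 = 0.01441 hr

Final: 0.01441 hr


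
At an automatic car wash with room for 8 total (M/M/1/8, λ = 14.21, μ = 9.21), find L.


ρ = 14.21/9.21 = 1.5429
L = ρ[1 − (K+1)ρ^K + Kρ^(K+1)] / [(1−ρ)(1−ρ^(K+1))]
Numerator: 1.5429·(1 − 9·32.112608 + 8·49.546163) = 167.180930
Denominator: (-0.5429)·(-48.546163) = 26.355138
L = 167.180930/26.355138 = 6.3434

Final: 6.3434


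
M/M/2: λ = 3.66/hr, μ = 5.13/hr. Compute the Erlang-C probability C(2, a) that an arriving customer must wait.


a = λ/μ = 0.7135; ρ = a/2 = 0.3567
P₀ = 0.474138 (from M/M/c formula)
C(c,a) = [a^c/(c!(1−ρ))]·P₀ = [0.50901/(2·0.6433)]·0.474138
= 0.39564·0.474138 = 0.187588

Final: 0.187588


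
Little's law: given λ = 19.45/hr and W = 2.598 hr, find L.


L = λW = 19.45·2.598 = 50.5311

Final: 50.5311


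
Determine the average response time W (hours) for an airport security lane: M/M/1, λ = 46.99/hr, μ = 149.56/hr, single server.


W = 1/(μ−λ) = 1/(149.56 − 46.99) = 1/102.57 = 0.009749 hr

Final: 0.009749 hr


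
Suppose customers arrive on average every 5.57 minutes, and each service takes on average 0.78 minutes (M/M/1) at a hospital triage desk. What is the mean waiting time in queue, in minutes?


λ = 60/5.57 = 10.7720 /hr
μ = 60/0.78 = 76.9231 /hr
ρ = λ/μ = 10.7720/76.9231 = 0.1400
Wq = ρ/(μ−λ) = 0.1400/(76.9231−10.7720) = 0.002117 hr
In minutes: 0.002117·60 = 0.1270 min

Final: 0.1270 min


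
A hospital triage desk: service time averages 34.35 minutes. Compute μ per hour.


μ = 1/(service time) in consistent units.
1 hour = 60 min, so μ = 60/34.35 = 1.7467 per hour

Final: 1.7467 /hr


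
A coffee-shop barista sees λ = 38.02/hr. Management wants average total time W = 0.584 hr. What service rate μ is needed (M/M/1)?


W = 1/(μ−λ) ⇒ μ − λ = 1/W = 1/0.584 = 1.7123
μ = λ + 1/W = 38.02 + 1.7123 = 39.7323 per hr

Final: 39.7323 /hr


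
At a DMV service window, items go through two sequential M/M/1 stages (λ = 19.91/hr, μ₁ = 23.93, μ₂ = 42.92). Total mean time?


Each node sees arrival rate λ = 19.91/hr (tandem ⇒ throughput preserved).
W₁ = 1/(μ₁−λ) = 1/(23.93−19.91) = 0.24876 hr
W₂ = 1/(μ₂−λ) = 1/(42.92−19.91) = 0.04346 hr
W_total = W₁ + W₂ = 0.24876 + 0.04346 = 0.29222 hr

Final: 0.29222 hr


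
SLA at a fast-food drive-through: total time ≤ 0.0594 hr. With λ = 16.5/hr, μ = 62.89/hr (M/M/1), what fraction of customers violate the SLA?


W ~ Exponential(μ−λ) for M/M/1.
μ − λ = 62.89 − 16.5 = 46.3900
P(W > t) = e^{−(μ−λ)t} = e^{−2.7556} = 0.063573

Final: 0.063573


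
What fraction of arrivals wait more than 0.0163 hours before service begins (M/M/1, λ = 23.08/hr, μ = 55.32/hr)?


ρ = 23.08/55.32 = 0.4172
P(Wq > t) = ρ·e^{−(μ−λ)t} = 0.4172·e^{−0.5255}
= 0.4172·0.591253 = 0.246676

Final: 0.246676


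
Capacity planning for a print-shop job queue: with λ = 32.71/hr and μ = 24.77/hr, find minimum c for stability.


Stability requires cμ > λ ⇔ c > λ/μ.
λ/μ = 32.71/24.77 = 1.3205
Minimum integer c = ⌊1.3205⌋ + 1 = 2
Check: 2·24.77 = 49.54 > 32.71, while 1·24.77 = 24.77 ≤ 32.71

Final: 2 servers


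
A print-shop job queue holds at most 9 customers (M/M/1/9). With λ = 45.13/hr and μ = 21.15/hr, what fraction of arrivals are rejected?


ρ = λ/μ = 45.13/21.15 = 2.1338
P_K = (1−ρ)ρ^K/(1−ρ^(K+1)) = (-1.1338·917.053465)/(1 − 1956.814321)
= -1039.760856/-1955.814321 = 0.531626

Final: 0.531626


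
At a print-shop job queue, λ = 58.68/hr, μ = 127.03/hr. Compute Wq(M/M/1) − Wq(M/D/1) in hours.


ρ = 58.68/127.03 = 0.4619
Wq(M/M/1) = ρ/(μ−λ) = 0.4619/68.35 = 0.006758 hr
Wq(M/D/1) = ρ/(2(μ−λ)) = 0.003379 hr
Savings = 0.006758 − 0.003379 = 0.003379 hr

Final: 0.003379 hr


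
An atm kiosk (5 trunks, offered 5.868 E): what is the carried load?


B(5,5.868) = 0.351085 (Erlang-B)
Carried load = a(1 − B) = 5.868·(1 − 0.351085) = 5.868·0.648915 = 3.8078 E

Final: 3.8078 Erlangs


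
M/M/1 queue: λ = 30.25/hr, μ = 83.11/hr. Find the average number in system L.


ρ = λ/μ = 30.25/83.11 = 0.3640
L = ρ/(1−ρ) = 0.3640/(1 − 0.3640) = 0.3640/0.6360 = 0.5723

Final: 0.5723


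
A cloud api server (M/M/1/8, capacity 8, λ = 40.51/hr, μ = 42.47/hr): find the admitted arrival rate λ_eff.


ρ = 0.9538; P_K = (1−ρ)ρ^8/(1−ρ^9) = 0.091296
λ_eff = λ(1 − P_K) = 40.51·(1 − 0.091296) = 40.51·0.908704 = 36.8116 /hr

Final: 36.8116 /hr


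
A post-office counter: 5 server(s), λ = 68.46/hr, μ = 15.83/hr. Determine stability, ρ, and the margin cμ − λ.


Total capacity cμ = 5·15.83 = 79.15/hr
ρ = λ/(cμ) = 68.46/79.15 = 0.8649
Stable ⇔ ρ < 1: YES
Spare capacity = cμ − λ = 79.15 − 68.46 = 10.69/hr

Final: ρ = 0.8649; stable; margin = 10.69/hr


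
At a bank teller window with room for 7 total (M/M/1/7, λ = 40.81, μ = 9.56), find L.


ρ = 40.81/9.56 = 4.2688
L = ρ[1 − (K+1)ρ^K + Kρ^(K+1)] / [(1−ρ)(1−ρ^(K+1))]
Numerator: 4.2688·(1 − 8·25832.171629 + 7·110273.109226) = 2412978.298008
Denominator: (-3.2688)·(-110272.109226) = 360460.608087
L = 2412978.298008/360460.608087 = 6.6942

Final: 6.6942


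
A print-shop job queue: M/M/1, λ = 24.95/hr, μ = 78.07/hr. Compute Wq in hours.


ρ = 24.95/78.07 = 0.3196
Wq = ρ/(μ−λ) = 0.3196/(78.07 − 24.95) = 0.3196/53.12 = 0.006016 hr

Final: 0.006016 hr


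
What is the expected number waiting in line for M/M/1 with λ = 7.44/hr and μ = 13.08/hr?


ρ = 7.44/13.08 = 0.5688
Lq = ρ²/(1−ρ) = 0.3235/0.4312 = 0.7503

Final: 0.7503


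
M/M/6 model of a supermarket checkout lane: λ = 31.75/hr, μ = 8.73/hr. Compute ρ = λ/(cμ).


ρ = λ/(cμ) = 31.75/(6·8.73) = 31.75/52.38 = 0.6061

Final: 0.6061


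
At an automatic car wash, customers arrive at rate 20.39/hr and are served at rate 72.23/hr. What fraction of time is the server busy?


ρ = λ/μ = 20.39/72.23 = 0.2823

Final: 0.2823


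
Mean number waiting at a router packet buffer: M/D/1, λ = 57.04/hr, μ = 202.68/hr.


ρ = 57.04/202.68 = 0.2814
M/D/1: Lq = ρ²/(2(1−ρ)) = 0.07920/(2·0.7186) = 0.05511

Final: 0.05511


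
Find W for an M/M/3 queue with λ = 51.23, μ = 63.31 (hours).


a = 0.8092; ρ = 0.2697; P₀ = 0.442965
Lq = P₀·a^c·ρ/(c!(1−ρ)²) = 0.01979
Wq = Lq/λ = 0.01979/51.23 = 0.0003862 hr
W = Wq + 1/μ = 0.0003862 + 0.01580 = 0.01618 hr

Final: 0.01618 hr


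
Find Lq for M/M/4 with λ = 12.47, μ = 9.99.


a = λ/μ = 1.2482; ρ = a/4 = 0.3121
P₀ = 0.285836
Lq = P₀·a^c·ρ / (c!·(1−ρ)²) = 0.285836·2.42775·0.3121/(24·0.47326)
= 0.01907

Final: 0.01907


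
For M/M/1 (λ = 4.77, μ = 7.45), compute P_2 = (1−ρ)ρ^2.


ρ = 4.77/7.45 = 0.6403
P_n = (1−ρ)·ρ^n = (1 − 0.6403)·0.6403^2 = 0.3597·0.409944 = 0.147470

Final: 0.147470


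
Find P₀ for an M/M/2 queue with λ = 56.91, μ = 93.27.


a = λ/μ = 56.91/93.27 = 0.6102; ρ = a/c = 0.3051
Σ_{k=0}^{1} a^k/k! (terms k=0..1) = 1.00000 + 0.61016 = 1.61016
Tail: a^2/(2!(1−ρ)) = 0.37230/(2·0.6949) = 0.26787
P₀ = 1/(1.61016 + 0.26787) = 1/1.87804 = 0.532471

Final: 0.532471


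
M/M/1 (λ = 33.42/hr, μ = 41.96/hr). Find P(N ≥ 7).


ρ = 33.42/41.96 = 0.7965
P(N ≥ n) = ρ^n = 0.7965^7 = 0.203328

Final: 0.203328


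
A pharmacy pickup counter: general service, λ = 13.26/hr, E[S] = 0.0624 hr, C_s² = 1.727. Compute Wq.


ρ = λ·E[S] = 13.26·0.0624 = 0.8274
E[S²] = E[S]²(1+C_s²) = 0.0624²·(1+1.727) = 0.010618
Wq = λ·E[S²]/(2(1−ρ)) = 13.26·0.010618/(2·0.1726) = 0.40793 hr

Final: 0.40793 hr


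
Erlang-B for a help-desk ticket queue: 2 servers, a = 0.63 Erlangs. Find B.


B(c,a) = (a^c/c!) / Σ_{k=0}^{c} a^k/k!
a^2/2! = 0.198450
Σ terms (k=0..2): 1.00000 + 0.63000 + 0.19845 = 1.828450
B = 0.198450/1.828450 = 0.108535

Final: 0.108535


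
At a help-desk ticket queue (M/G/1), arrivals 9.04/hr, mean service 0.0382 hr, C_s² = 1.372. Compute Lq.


ρ = λ·E[S] = 9.04·0.0382 = 0.3453
Lq = ρ²(1+C_s²)/(2(1−ρ)) = 0.1193·(1+1.372)/(2·0.6547)
= 0.1193·2.3720/1.3093 = 0.21604

Final: 0.21604


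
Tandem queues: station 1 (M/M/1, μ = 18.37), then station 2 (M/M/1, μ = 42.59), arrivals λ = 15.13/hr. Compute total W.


Each node sees arrival rate λ = 15.13/hr (tandem ⇒ throughput preserved).
W₁ = 1/(μ₁−λ) = 1/(18.37−15.13) = 0.30864 hr
W₂ = 1/(μ₂−λ) = 1/(42.59−15.13) = 0.03642 hr
W_total = W₁ + W₂ = 0.30864 + 0.03642 = 0.34506 hr

Final: 0.34506 hr


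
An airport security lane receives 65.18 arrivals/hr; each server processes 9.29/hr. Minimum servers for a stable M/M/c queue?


Stability requires cμ > λ ⇔ c > λ/μ.
λ/μ = 65.18/9.29 = 7.0161
Minimum integer c = ⌊7.0161⌋ + 1 = 8
Check: 8·9.29 = 74.32 > 65.18, while 7·9.29 = 65.03 ≤ 65.18

Final: 8 servers


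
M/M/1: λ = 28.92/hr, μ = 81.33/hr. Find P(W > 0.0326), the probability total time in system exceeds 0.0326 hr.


W ~ Exponential(μ−λ) for M/M/1.
μ − λ = 81.33 − 28.92 = 52.4100
P(W > t) = e^{−(μ−λ)t} = e^{−1.7086} = 0.181125

Final: 0.181125


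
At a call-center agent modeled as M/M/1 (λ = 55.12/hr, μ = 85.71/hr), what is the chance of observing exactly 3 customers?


ρ = 55.12/85.71 = 0.6431
P_n = (1−ρ)·ρ^n = (1 − 0.6431)·0.6431^3 = 0.3569·0.265970 = 0.094925

Final: 0.094925


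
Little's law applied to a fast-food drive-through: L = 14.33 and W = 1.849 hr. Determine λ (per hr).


λ = L/W = 14.33/1.849 = 7.7501 /hr

Final: 7.7501 /hr


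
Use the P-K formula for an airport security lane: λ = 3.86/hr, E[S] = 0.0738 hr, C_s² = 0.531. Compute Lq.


ρ = λ·E[S] = 3.86·0.0738 = 0.2849
Lq = ρ²(1+C_s²)/(2(1−ρ)) = 0.08115·(1+0.531)/(2·0.7151)
= 0.08115·1.5310/1.4303 = 0.08687

Final: 0.08687


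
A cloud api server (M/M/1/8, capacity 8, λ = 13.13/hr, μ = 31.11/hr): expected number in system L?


ρ = 13.13/31.11 = 0.4221
L = ρ[1 − (K+1)ρ^K + Kρ^(K+1)] / [(1−ρ)(1−ρ^(K+1))]
Numerator: 0.4221·(1 − 9·0.001007 + 8·0.0004249) = 0.419661
Denominator: (0.5779)·(0.999575) = 0.577704
L = 0.419661/0.577704 = 0.7264

Final: 0.7264


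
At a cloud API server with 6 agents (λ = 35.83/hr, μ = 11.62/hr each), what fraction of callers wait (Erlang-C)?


a = λ/μ = 3.0835; ρ = a/6 = 0.5139
P₀ = 0.044906 (from M/M/c formula)
C(c,a) = [a^c/(c!(1−ρ))]·P₀ = [859.49644/(720·0.4861)]·0.044906
= 2.45582·0.044906 = 0.110281

Final: 0.110281


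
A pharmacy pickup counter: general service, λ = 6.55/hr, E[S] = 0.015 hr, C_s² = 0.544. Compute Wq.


ρ = λ·E[S] = 6.55·0.015 = 0.09825
E[S²] = E[S]²(1+C_s²) = 0.015²·(1+0.544) = 0.0003474
Wq = λ·E[S²]/(2(1−ρ)) = 6.55·0.0003474/(2·0.9018) = 0.001262 hr

Final: 0.001262 hr


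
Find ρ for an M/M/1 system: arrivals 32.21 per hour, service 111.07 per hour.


ρ = λ/μ = 32.21/111.07 = 0.2900

Final: 0.2900


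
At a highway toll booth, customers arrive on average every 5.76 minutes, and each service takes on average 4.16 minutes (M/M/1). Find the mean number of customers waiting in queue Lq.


λ = 60/5.76 = 10.4167 /hr
μ = 60/4.16 = 14.4231 /hr
ρ = λ/μ = 10.4167/14.4231 = 0.7222
Lq = ρ²/(1−ρ) = 0.5216/0.2778 = 1.8778

Final: 1.8778


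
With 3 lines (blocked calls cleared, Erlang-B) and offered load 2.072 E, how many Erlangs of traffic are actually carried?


B(3,2.072) = 0.221242 (Erlang-B)
Carried load = a(1 − B) = 2.072·(1 − 0.221242) = 2.072·0.778758 = 1.6136 E

Final: 1.6136 Erlangs


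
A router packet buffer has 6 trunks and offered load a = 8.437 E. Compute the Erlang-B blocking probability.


B(c,a) = (a^c/c!) / Σ_{k=0}^{c} a^k/k!
a^6/6! = 500.951635
Σ terms (k=0..6): 1.00000 + 8.43700 + 35.59148 + 100.09512 + 211.12563 + 356.25338 + 500.95163 = 1213.454251
B = 500.951635/1213.454251 = 0.412831

Final: 0.412831


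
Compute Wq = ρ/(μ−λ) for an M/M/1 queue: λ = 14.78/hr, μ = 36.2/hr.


ρ = 14.78/36.2 = 0.4083
Wq = ρ/(μ−λ) = 0.4083/(36.2 − 14.78) = 0.4083/21.42 = 0.01906 hr

Final: 0.01906 hr


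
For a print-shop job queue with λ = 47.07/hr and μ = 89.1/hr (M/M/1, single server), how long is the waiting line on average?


ρ = 47.07/89.1 = 0.5283
Lq = ρ²/(1−ρ) = 0.2791/0.4717 = 0.5916

Final: 0.5916


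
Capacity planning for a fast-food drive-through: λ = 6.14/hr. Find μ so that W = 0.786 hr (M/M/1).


W = 1/(μ−λ) ⇒ μ − λ = 1/W = 1/0.786 = 1.2723
μ = λ + 1/W = 6.14 + 1.2723 = 7.4123 per hr

Final: 7.4123 /hr


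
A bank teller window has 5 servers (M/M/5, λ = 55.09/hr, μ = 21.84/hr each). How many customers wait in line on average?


a = λ/μ = 2.5224; ρ = a/5 = 0.5045
P₀ = 0.078230
Lq = P₀·a^c·ρ / (c!·(1−ρ)²) = 0.078230·102.11762·0.5045/(120·0.24553)
= 0.13678

Final: 0.13678


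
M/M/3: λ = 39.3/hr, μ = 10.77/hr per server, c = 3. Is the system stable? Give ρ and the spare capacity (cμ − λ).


Total capacity cμ = 3·10.77 = 32.31/hr
ρ = λ/(cμ) = 39.3/32.31 = 1.2163
Stable ⇔ ρ < 1: NO
Spare capacity = cμ − λ = 32.31 − 39.3 = -6.99/hr

Final: ρ = 1.2163; unstable; margin = -6.99/hr


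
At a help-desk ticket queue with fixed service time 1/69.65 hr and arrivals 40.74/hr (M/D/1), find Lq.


ρ = 40.74/69.65 = 0.5849
M/D/1: Lq = ρ²/(2(1−ρ)) = 0.3421/(2·0.4151) = 0.41214

Final: 0.41214


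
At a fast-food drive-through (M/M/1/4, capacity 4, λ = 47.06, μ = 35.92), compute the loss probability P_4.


ρ = λ/μ = 47.06/35.92 = 1.3101
P_K = (1−ρ)ρ^K/(1−ρ^(K+1)) = (-0.3101·2.946201)/(1 − 3.859917)
= -0.913716/-2.859917 = 0.319490

Final: 0.319490


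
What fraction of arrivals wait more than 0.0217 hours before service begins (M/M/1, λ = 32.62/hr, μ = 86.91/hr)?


ρ = 32.62/86.91 = 0.3753
P(Wq > t) = ρ·e^{−(μ−λ)t} = 0.3753·e^{−1.1781}
= 0.3753·0.307865 = 0.115551

Final: 0.115551


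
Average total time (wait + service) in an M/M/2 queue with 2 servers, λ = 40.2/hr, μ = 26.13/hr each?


a = 1.5385; ρ = 0.7692; P₀ = 0.130435
Lq = P₀·a^c·ρ/(c!(1−ρ)²) = 2.22965
Wq = Lq/λ = 2.22965/40.2 = 0.05546 hr
W = Wq + 1/μ = 0.05546 + 0.03827 = 0.09373 hr

Final: 0.09373 hr


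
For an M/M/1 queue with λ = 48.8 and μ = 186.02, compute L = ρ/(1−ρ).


ρ = λ/μ = 48.8/186.02 = 0.2623
L = ρ/(1−ρ) = 0.2623/(1 − 0.2623) = 0.2623/0.7377 = 0.3556

Final: 0.3556


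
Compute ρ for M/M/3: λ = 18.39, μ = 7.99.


ρ = λ/(cμ) = 18.39/(3·7.99) = 18.39/23.97 = 0.7672

Final: 0.7672


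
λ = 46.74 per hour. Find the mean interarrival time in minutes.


Mean interarrival time = 1/λ = 1/46.74 hour = 0.02139 hour
In minutes: 0.02139 × 60 = 1.2837 min

Final: 1.2837 min


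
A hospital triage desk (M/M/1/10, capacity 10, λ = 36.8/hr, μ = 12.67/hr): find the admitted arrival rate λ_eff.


ρ = 2.9045; P_K = (1−ρ)ρ^10/(1−ρ^11) = 0.655712
λ_eff = λ(1 − P_K) = 36.8·(1 − 0.655712) = 36.8·0.344288 = 12.6698 /hr

Final: 12.6698 /hr


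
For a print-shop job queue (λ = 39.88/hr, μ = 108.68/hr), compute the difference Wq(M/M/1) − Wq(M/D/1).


ρ = 39.88/108.68 = 0.3669
Wq(M/M/1) = ρ/(μ−λ) = 0.3669/68.80 = 0.005334 hr
Wq(M/D/1) = ρ/(2(μ−λ)) = 0.002667 hr
Savings = 0.005334 − 0.002667 = 0.002667 hr

Final: 0.002667 hr


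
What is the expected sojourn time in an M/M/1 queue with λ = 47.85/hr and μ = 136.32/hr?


W = 1/(μ−λ) = 1/(136.32 − 47.85) = 1/88.47 = 0.01130 hr

Final: 0.01130 hr


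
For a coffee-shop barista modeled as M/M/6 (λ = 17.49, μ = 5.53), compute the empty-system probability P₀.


a = λ/μ = 17.49/5.53 = 3.1627; ρ = a/c = 0.5271
Σ_{k=0}^{5} a^k/k! (terms k=0..5) = 1.00000 + 3.16275 + 5.00149 + 5.27282 + 4.16915 + 2.63719 = 21.24340
Tail: a^6/(6!(1−ρ)) = 1000.89396/(720·0.4729) = 2.93974
P₀ = 1/(21.24340 + 2.93974) = 1/24.18314 = 0.041351

Final: 0.041351


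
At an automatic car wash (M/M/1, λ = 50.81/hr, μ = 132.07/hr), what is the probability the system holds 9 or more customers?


ρ = 50.81/132.07 = 0.3847
P(N ≥ n) = ρ^n = 0.3847^9 = 0.0001846

Final: 0.0001846
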